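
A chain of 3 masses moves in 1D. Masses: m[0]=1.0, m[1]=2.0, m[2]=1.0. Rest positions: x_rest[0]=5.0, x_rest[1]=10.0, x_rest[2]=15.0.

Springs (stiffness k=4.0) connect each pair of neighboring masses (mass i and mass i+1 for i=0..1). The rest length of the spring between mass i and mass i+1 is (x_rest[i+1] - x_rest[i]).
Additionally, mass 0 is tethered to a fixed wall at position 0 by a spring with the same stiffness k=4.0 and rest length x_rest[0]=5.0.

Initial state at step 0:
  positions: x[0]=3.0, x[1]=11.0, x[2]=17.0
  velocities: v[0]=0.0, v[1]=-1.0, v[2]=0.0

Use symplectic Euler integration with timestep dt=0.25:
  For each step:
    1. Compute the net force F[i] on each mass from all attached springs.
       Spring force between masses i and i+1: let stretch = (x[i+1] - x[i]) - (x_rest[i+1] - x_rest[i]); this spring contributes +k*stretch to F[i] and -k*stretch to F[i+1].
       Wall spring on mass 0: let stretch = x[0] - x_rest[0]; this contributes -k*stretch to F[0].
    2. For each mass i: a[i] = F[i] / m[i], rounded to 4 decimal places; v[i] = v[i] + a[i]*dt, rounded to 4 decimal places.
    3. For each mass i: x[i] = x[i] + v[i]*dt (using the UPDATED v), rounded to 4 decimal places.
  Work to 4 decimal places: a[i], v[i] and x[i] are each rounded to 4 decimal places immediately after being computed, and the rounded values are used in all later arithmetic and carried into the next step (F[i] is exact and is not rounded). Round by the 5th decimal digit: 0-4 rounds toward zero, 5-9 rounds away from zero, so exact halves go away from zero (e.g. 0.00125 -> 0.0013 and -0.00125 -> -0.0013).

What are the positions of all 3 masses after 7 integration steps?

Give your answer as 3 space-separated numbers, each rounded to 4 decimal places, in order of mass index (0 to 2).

Answer: 3.2885 10.3938 13.3131

Derivation:
Step 0: x=[3.0000 11.0000 17.0000] v=[0.0000 -1.0000 0.0000]
Step 1: x=[4.2500 10.5000 16.7500] v=[5.0000 -2.0000 -1.0000]
Step 2: x=[6.0000 10.0000 16.1875] v=[7.0000 -2.0000 -2.2500]
Step 3: x=[7.2500 9.7734 15.3281] v=[5.0000 -0.9063 -3.4375]
Step 4: x=[7.3184 9.9258 14.3301] v=[0.2734 0.6094 -3.9922]
Step 5: x=[6.2090 10.3028 13.4810] v=[-4.4376 1.5079 -3.3965]
Step 6: x=[4.5708 10.5653 13.0873] v=[-6.5528 1.0501 -1.5747]
Step 7: x=[3.2885 10.3938 13.3131] v=[-5.1291 -0.6862 0.9033]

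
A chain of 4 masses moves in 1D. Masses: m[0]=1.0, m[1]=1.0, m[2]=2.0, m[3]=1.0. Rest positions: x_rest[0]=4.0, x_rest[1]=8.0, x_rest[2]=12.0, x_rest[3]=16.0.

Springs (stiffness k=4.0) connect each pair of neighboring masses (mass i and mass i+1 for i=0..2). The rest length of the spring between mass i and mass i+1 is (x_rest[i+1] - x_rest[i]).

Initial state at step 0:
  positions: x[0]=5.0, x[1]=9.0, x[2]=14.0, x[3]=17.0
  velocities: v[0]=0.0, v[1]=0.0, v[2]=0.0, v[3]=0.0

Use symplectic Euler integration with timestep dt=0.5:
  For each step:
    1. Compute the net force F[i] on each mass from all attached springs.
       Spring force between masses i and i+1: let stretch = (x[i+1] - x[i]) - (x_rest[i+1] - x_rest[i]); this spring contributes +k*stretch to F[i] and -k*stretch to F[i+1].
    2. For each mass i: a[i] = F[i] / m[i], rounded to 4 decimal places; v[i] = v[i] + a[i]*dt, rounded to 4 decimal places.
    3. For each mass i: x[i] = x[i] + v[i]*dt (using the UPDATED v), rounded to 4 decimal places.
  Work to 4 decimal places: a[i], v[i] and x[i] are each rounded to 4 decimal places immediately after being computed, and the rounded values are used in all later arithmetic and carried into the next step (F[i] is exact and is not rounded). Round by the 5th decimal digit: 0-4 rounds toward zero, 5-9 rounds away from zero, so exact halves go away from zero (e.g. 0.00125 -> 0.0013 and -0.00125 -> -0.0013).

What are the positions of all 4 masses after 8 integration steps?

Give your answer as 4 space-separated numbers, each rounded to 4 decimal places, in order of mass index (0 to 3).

Answer: 4.7500 9.5000 13.7500 17.2500

Derivation:
Step 0: x=[5.0000 9.0000 14.0000 17.0000] v=[0.0000 0.0000 0.0000 0.0000]
Step 1: x=[5.0000 10.0000 13.0000 18.0000] v=[0.0000 2.0000 -2.0000 2.0000]
Step 2: x=[6.0000 9.0000 13.0000 18.0000] v=[2.0000 -2.0000 0.0000 0.0000]
Step 3: x=[6.0000 9.0000 13.5000 17.0000] v=[0.0000 0.0000 1.0000 -2.0000]
Step 4: x=[5.0000 10.5000 13.5000 16.5000] v=[-2.0000 3.0000 0.0000 -1.0000]
Step 5: x=[5.5000 9.5000 13.5000 17.0000] v=[1.0000 -2.0000 0.0000 1.0000]
Step 6: x=[6.0000 8.5000 13.2500 18.0000] v=[1.0000 -2.0000 -0.5000 2.0000]
Step 7: x=[5.0000 9.7500 13.0000 18.2500] v=[-2.0000 2.5000 -0.5000 0.5000]
Step 8: x=[4.7500 9.5000 13.7500 17.2500] v=[-0.5000 -0.5000 1.5000 -2.0000]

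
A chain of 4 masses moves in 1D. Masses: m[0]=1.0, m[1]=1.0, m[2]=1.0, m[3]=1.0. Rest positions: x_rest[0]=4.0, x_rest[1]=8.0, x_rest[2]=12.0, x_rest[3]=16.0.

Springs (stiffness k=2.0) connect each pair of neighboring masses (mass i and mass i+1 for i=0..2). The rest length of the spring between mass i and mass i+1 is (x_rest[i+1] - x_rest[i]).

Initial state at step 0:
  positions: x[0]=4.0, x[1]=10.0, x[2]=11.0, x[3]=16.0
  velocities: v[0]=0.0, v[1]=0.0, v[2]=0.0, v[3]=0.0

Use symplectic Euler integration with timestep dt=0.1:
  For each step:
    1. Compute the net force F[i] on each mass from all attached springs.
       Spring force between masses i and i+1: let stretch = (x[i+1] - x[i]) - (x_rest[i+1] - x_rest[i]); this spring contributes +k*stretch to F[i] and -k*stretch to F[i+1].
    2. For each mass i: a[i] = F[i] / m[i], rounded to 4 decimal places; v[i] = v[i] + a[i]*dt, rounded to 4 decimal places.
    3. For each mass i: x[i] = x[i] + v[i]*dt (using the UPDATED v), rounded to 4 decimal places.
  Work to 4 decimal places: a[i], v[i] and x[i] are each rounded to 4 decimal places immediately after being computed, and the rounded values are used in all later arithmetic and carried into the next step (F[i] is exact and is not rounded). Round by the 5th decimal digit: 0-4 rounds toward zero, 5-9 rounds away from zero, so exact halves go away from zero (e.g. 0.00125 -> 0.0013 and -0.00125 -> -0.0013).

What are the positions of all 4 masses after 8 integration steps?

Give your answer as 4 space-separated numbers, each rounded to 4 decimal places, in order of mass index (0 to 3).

Step 0: x=[4.0000 10.0000 11.0000 16.0000] v=[0.0000 0.0000 0.0000 0.0000]
Step 1: x=[4.0400 9.9000 11.0800 15.9800] v=[0.4000 -1.0000 0.8000 -0.2000]
Step 2: x=[4.1172 9.7064 11.2344 15.9420] v=[0.7720 -1.9360 1.5440 -0.3800]
Step 3: x=[4.2262 9.4316 11.4524 15.8899] v=[1.0898 -2.7482 2.1799 -0.5215]
Step 4: x=[4.3593 9.0931 11.7187 15.8290] v=[1.3309 -3.3851 2.6632 -0.6090]
Step 5: x=[4.5071 8.7124 12.0147 15.7659] v=[1.4777 -3.8067 2.9601 -0.6311]
Step 6: x=[4.6590 8.3137 12.3197 15.7078] v=[1.5188 -3.9873 3.0499 -0.5813]
Step 7: x=[4.8040 7.9220 12.6123 15.6619] v=[1.4497 -3.9170 2.9263 -0.4589]
Step 8: x=[4.9313 7.5618 12.8721 15.6350] v=[1.2733 -3.6025 2.5982 -0.2688]

Answer: 4.9313 7.5618 12.8721 15.6350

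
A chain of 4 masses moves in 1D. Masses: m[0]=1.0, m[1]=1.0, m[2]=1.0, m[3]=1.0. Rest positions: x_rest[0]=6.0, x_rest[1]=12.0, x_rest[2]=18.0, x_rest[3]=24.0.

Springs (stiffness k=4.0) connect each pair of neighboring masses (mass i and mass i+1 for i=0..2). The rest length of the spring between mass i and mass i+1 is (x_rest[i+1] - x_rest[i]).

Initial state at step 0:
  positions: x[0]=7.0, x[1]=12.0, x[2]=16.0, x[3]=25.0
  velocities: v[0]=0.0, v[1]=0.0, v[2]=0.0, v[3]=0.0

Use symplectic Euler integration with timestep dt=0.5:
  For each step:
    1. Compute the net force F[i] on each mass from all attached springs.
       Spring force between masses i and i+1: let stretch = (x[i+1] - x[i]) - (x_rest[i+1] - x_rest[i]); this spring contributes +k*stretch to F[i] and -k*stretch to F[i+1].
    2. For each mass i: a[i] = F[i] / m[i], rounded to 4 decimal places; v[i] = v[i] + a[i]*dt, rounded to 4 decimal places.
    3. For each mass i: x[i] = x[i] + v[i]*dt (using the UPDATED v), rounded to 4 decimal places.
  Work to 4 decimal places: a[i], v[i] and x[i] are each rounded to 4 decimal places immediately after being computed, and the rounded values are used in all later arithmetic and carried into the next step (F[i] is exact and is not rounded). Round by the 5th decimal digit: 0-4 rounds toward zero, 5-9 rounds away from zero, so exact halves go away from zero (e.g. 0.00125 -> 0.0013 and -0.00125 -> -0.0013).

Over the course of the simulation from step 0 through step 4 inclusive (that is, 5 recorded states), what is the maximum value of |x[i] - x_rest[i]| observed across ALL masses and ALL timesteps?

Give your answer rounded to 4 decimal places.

Answer: 3.0000

Derivation:
Step 0: x=[7.0000 12.0000 16.0000 25.0000] v=[0.0000 0.0000 0.0000 0.0000]
Step 1: x=[6.0000 11.0000 21.0000 22.0000] v=[-2.0000 -2.0000 10.0000 -6.0000]
Step 2: x=[4.0000 15.0000 17.0000 24.0000] v=[-4.0000 8.0000 -8.0000 4.0000]
Step 3: x=[7.0000 10.0000 18.0000 25.0000] v=[6.0000 -10.0000 2.0000 2.0000]
Step 4: x=[7.0000 10.0000 18.0000 25.0000] v=[0.0000 0.0000 0.0000 0.0000]
Max displacement = 3.0000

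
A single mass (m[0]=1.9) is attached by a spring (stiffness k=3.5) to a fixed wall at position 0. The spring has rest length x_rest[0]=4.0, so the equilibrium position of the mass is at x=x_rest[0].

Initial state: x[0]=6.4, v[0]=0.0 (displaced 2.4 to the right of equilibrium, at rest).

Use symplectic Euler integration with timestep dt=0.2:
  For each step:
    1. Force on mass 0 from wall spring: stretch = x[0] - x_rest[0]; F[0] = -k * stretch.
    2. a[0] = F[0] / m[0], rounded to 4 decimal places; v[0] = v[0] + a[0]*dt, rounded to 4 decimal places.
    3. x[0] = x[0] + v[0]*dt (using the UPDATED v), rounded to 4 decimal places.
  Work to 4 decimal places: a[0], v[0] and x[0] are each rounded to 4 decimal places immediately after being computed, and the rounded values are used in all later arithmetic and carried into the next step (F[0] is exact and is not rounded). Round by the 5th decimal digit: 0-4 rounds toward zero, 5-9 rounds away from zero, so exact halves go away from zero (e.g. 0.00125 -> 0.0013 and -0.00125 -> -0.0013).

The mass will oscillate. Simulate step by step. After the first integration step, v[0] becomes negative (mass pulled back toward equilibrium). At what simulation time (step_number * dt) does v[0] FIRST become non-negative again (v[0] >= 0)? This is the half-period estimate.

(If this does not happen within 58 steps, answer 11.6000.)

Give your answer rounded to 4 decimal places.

Step 0: x=[6.4000] v=[0.0000]
Step 1: x=[6.2232] v=[-0.8842]
Step 2: x=[5.8825] v=[-1.7033]
Step 3: x=[5.4031] v=[-2.3969]
Step 4: x=[4.8203] v=[-2.9138]
Step 5: x=[4.1771] v=[-3.2160]
Step 6: x=[3.5209] v=[-3.2812]
Step 7: x=[2.9000] v=[-3.1047]
Step 8: x=[2.3601] v=[-2.6994]
Step 9: x=[1.9411] v=[-2.0952]
Step 10: x=[1.6738] v=[-1.3367]
Step 11: x=[1.5779] v=[-0.4797]
Step 12: x=[1.6604] v=[0.4127]
First v>=0 after going negative at step 12, time=2.4000

Answer: 2.4000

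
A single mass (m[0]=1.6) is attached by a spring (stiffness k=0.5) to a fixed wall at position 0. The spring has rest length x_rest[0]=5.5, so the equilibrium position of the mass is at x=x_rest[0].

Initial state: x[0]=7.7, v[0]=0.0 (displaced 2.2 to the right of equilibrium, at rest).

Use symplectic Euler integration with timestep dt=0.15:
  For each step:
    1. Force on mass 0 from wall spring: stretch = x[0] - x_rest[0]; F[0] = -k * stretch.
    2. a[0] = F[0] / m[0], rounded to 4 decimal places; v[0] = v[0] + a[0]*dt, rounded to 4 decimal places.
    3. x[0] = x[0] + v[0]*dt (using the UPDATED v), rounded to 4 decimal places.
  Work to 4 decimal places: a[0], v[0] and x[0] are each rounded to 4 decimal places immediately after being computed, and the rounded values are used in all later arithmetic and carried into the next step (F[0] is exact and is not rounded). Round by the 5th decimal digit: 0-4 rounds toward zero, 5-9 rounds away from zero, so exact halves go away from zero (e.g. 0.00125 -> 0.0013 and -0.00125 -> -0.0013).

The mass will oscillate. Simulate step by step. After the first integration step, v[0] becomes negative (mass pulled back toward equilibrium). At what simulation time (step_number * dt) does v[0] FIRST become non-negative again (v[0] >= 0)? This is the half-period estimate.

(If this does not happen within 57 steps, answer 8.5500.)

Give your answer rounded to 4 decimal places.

Answer: 5.7000

Derivation:
Step 0: x=[7.7000] v=[0.0000]
Step 1: x=[7.6845] v=[-0.1031]
Step 2: x=[7.6537] v=[-0.2055]
Step 3: x=[7.6077] v=[-0.3065]
Step 4: x=[7.5469] v=[-0.4053]
Step 5: x=[7.4717] v=[-0.5013]
Step 6: x=[7.3826] v=[-0.5937]
Step 7: x=[7.2803] v=[-0.6819]
Step 8: x=[7.1655] v=[-0.7653]
Step 9: x=[7.0390] v=[-0.8434]
Step 10: x=[6.9017] v=[-0.9155]
Step 11: x=[6.7545] v=[-0.9812]
Step 12: x=[6.5985] v=[-1.0400]
Step 13: x=[6.4348] v=[-1.0915]
Step 14: x=[6.2645] v=[-1.1353]
Step 15: x=[6.0888] v=[-1.1711]
Step 16: x=[5.9090] v=[-1.1987]
Step 17: x=[5.7263] v=[-1.2179]
Step 18: x=[5.5420] v=[-1.2285]
Step 19: x=[5.3574] v=[-1.2305]
Step 20: x=[5.1738] v=[-1.2238]
Step 21: x=[4.9925] v=[-1.2085]
Step 22: x=[4.8148] v=[-1.1847]
Step 23: x=[4.6419] v=[-1.1526]
Step 24: x=[4.4750] v=[-1.1124]
Step 25: x=[4.3153] v=[-1.0644]
Step 26: x=[4.1640] v=[-1.0089]
Step 27: x=[4.0221] v=[-0.9463]
Step 28: x=[3.8906] v=[-0.8770]
Step 29: x=[3.7704] v=[-0.8016]
Step 30: x=[3.6623] v=[-0.7205]
Step 31: x=[3.5671] v=[-0.6344]
Step 32: x=[3.4855] v=[-0.5438]
Step 33: x=[3.4181] v=[-0.4494]
Step 34: x=[3.3653] v=[-0.3518]
Step 35: x=[3.3275] v=[-0.2517]
Step 36: x=[3.3050] v=[-0.1499]
Step 37: x=[3.2980] v=[-0.0470]
Step 38: x=[3.3064] v=[0.0562]
First v>=0 after going negative at step 38, time=5.7000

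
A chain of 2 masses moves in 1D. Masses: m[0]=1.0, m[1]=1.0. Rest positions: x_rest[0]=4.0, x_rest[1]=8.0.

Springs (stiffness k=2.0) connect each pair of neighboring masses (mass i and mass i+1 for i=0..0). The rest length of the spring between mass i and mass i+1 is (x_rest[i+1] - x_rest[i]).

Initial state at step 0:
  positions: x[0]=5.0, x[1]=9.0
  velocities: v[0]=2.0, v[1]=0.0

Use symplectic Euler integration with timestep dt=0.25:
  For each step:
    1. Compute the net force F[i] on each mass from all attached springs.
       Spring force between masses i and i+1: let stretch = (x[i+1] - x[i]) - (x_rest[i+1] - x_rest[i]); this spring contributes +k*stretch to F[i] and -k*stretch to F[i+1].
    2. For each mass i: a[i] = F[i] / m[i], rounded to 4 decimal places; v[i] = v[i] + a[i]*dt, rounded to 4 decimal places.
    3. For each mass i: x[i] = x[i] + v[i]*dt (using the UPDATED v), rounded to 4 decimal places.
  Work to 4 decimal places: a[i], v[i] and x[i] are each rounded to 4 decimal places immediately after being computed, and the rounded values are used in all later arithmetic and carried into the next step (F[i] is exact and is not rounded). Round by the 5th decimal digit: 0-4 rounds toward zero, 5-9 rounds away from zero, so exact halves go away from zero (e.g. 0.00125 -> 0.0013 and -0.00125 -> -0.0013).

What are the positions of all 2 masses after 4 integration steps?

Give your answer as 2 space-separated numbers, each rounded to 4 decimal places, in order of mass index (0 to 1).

Step 0: x=[5.0000 9.0000] v=[2.0000 0.0000]
Step 1: x=[5.5000 9.0000] v=[2.0000 0.0000]
Step 2: x=[5.9375 9.0625] v=[1.7500 0.2500]
Step 3: x=[6.2656 9.2344] v=[1.3125 0.6875]
Step 4: x=[6.4648 9.5352] v=[0.7969 1.2031]

Answer: 6.4648 9.5352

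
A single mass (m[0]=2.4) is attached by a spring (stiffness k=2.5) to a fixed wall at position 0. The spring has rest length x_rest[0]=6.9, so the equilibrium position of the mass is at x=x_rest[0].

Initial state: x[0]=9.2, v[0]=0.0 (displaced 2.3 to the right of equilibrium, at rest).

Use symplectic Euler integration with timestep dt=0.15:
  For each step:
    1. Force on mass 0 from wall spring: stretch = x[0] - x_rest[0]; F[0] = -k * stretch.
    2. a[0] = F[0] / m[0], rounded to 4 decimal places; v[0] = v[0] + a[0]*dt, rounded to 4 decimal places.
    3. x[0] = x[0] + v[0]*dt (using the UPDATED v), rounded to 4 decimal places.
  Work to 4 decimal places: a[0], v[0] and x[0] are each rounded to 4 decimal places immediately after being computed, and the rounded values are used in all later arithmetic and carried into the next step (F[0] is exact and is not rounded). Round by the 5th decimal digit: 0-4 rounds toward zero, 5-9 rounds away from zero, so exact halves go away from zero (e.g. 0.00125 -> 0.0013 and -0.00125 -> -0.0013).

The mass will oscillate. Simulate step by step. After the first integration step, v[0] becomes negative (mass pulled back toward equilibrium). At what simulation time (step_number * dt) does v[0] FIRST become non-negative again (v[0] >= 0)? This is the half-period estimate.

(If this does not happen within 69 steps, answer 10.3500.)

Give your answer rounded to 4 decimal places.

Answer: 3.1500

Derivation:
Step 0: x=[9.2000] v=[0.0000]
Step 1: x=[9.1461] v=[-0.3594]
Step 2: x=[9.0395] v=[-0.7104]
Step 3: x=[8.8828] v=[-1.0447]
Step 4: x=[8.6796] v=[-1.3545]
Step 5: x=[8.4347] v=[-1.6326]
Step 6: x=[8.1538] v=[-1.8724]
Step 7: x=[7.8436] v=[-2.0683]
Step 8: x=[7.5112] v=[-2.2157]
Step 9: x=[7.1645] v=[-2.3112]
Step 10: x=[6.8116] v=[-2.3525]
Step 11: x=[6.4608] v=[-2.3387]
Step 12: x=[6.1203] v=[-2.2701]
Step 13: x=[5.7981] v=[-2.1483]
Step 14: x=[5.5017] v=[-1.9761]
Step 15: x=[5.2381] v=[-1.7576]
Step 16: x=[5.0134] v=[-1.4979]
Step 17: x=[4.8329] v=[-1.2031]
Step 18: x=[4.7009] v=[-0.8801]
Step 19: x=[4.6204] v=[-0.5365]
Step 20: x=[4.5934] v=[-0.1803]
Step 21: x=[4.6204] v=[0.1801]
First v>=0 after going negative at step 21, time=3.1500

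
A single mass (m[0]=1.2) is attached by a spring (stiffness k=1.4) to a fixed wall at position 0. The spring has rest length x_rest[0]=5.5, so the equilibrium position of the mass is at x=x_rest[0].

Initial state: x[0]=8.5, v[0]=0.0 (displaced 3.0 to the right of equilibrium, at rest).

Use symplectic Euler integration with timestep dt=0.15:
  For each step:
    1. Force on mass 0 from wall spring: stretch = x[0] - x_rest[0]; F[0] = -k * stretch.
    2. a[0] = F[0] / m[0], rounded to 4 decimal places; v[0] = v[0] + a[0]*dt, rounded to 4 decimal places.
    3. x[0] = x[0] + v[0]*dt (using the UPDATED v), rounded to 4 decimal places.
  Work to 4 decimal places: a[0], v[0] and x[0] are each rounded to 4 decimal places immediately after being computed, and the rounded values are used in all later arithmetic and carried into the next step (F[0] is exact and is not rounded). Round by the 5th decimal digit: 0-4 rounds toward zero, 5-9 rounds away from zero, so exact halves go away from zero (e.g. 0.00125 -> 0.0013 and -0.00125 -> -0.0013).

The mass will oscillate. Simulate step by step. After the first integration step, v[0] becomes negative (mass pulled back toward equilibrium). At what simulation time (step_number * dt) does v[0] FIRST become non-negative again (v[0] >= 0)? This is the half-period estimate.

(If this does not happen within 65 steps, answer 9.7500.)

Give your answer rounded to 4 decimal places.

Answer: 3.0000

Derivation:
Step 0: x=[8.5000] v=[0.0000]
Step 1: x=[8.4213] v=[-0.5250]
Step 2: x=[8.2659] v=[-1.0362]
Step 3: x=[8.0379] v=[-1.5202]
Step 4: x=[7.7433] v=[-1.9643]
Step 5: x=[7.3898] v=[-2.3569]
Step 6: x=[6.9867] v=[-2.6876]
Step 7: x=[6.5445] v=[-2.9478]
Step 8: x=[6.0749] v=[-3.1306]
Step 9: x=[5.5902] v=[-3.2312]
Step 10: x=[5.1032] v=[-3.2470]
Step 11: x=[4.6266] v=[-3.1776]
Step 12: x=[4.1729] v=[-3.0248]
Step 13: x=[3.7540] v=[-2.7926]
Step 14: x=[3.3809] v=[-2.4871]
Step 15: x=[3.0635] v=[-2.1163]
Step 16: x=[2.8100] v=[-1.6899]
Step 17: x=[2.6271] v=[-1.2192]
Step 18: x=[2.5196] v=[-0.7164]
Step 19: x=[2.4904] v=[-0.1948]
Step 20: x=[2.5402] v=[0.3319]
First v>=0 after going negative at step 20, time=3.0000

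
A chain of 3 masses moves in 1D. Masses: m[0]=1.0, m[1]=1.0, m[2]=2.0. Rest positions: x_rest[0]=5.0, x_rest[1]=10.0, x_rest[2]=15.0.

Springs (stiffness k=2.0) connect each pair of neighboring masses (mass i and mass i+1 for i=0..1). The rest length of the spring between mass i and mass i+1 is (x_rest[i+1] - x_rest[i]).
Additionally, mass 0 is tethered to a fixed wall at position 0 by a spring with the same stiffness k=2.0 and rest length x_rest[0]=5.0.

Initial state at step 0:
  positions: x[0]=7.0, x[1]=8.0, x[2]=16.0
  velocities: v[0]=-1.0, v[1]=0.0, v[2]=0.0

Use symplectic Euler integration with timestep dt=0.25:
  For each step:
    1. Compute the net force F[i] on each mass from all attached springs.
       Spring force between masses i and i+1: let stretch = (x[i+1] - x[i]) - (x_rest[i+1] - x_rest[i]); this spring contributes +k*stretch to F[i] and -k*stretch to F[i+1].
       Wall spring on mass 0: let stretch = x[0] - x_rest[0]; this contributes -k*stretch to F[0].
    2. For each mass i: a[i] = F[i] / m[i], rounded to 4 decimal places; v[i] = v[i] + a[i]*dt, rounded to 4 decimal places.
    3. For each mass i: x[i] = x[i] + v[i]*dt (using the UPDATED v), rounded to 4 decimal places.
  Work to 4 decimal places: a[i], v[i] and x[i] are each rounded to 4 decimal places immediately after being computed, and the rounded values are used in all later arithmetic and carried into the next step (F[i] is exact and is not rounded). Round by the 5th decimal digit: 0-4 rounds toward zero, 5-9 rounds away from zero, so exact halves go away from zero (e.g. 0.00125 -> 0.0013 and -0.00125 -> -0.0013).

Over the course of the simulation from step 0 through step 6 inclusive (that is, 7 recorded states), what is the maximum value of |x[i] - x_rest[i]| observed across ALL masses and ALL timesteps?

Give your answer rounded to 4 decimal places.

Answer: 2.3414

Derivation:
Step 0: x=[7.0000 8.0000 16.0000] v=[-1.0000 0.0000 0.0000]
Step 1: x=[6.0000 8.8750 15.8125] v=[-4.0000 3.5000 -0.7500]
Step 2: x=[4.6094 10.2578 15.5039] v=[-5.5625 5.5313 -1.2344]
Step 3: x=[3.3487 11.5904 15.1799] v=[-5.0430 5.3302 -1.2959]
Step 4: x=[2.6996 12.3414 14.9441] v=[-2.5965 3.0041 -0.9433]
Step 5: x=[2.9183 12.2125 14.8581] v=[0.8746 -0.5155 -0.3440]
Step 6: x=[3.9340 11.2526 14.9193] v=[4.0626 -3.8398 0.2446]
Max displacement = 2.3414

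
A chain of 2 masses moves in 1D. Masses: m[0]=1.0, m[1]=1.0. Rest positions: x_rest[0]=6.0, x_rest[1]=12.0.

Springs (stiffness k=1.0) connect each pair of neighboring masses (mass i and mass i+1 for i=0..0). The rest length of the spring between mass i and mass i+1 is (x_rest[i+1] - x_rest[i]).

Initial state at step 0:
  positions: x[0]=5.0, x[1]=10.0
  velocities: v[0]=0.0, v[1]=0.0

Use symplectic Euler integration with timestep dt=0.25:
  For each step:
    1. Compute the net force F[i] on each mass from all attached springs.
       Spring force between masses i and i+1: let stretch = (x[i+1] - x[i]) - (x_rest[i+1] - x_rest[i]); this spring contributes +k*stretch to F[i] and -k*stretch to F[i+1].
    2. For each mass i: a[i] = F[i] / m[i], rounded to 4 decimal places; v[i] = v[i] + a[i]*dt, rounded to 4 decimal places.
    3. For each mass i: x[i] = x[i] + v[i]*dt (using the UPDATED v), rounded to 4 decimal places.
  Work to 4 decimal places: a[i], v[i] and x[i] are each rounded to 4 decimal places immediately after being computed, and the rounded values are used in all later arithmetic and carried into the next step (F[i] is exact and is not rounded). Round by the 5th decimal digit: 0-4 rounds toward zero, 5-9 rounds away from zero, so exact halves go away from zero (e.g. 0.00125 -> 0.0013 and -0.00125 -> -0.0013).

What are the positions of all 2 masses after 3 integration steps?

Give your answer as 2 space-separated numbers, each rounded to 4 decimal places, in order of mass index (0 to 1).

Answer: 4.6631 10.3370

Derivation:
Step 0: x=[5.0000 10.0000] v=[0.0000 0.0000]
Step 1: x=[4.9375 10.0625] v=[-0.2500 0.2500]
Step 2: x=[4.8203 10.1797] v=[-0.4688 0.4688]
Step 3: x=[4.6631 10.3370] v=[-0.6290 0.6290]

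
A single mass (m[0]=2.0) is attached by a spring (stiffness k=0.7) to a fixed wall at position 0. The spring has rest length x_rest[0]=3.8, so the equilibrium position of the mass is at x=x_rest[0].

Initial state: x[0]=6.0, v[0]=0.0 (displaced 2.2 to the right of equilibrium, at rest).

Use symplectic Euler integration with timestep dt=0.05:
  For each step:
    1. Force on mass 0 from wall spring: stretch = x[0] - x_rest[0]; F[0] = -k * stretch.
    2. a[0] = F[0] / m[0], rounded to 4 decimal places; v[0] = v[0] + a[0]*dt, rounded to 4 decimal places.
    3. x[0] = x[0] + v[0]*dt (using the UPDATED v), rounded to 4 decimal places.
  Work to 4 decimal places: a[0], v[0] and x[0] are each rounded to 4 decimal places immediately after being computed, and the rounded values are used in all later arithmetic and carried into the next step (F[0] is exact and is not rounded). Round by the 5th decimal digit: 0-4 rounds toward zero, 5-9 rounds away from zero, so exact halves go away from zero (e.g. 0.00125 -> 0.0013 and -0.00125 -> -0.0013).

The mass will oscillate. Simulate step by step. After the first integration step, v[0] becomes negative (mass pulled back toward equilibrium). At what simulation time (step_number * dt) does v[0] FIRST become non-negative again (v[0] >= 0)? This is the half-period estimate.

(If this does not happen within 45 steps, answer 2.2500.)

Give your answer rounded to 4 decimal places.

Answer: 2.2500

Derivation:
Step 0: x=[6.0000] v=[0.0000]
Step 1: x=[5.9981] v=[-0.0385]
Step 2: x=[5.9943] v=[-0.0770]
Step 3: x=[5.9885] v=[-0.1154]
Step 4: x=[5.9808] v=[-0.1537]
Step 5: x=[5.9712] v=[-0.1919]
Step 6: x=[5.9597] v=[-0.2299]
Step 7: x=[5.9463] v=[-0.2677]
Step 8: x=[5.9310] v=[-0.3053]
Step 9: x=[5.9139] v=[-0.3426]
Step 10: x=[5.8949] v=[-0.3796]
Step 11: x=[5.8741] v=[-0.4163]
Step 12: x=[5.8515] v=[-0.4526]
Step 13: x=[5.8271] v=[-0.4885]
Step 14: x=[5.8009] v=[-0.5240]
Step 15: x=[5.7730] v=[-0.5590]
Step 16: x=[5.7433] v=[-0.5935]
Step 17: x=[5.7119] v=[-0.6275]
Step 18: x=[5.6789] v=[-0.6610]
Step 19: x=[5.6442] v=[-0.6939]
Step 20: x=[5.6079] v=[-0.7262]
Step 21: x=[5.5700] v=[-0.7578]
Step 22: x=[5.5306] v=[-0.7888]
Step 23: x=[5.4896] v=[-0.8191]
Step 24: x=[5.4472] v=[-0.8487]
Step 25: x=[5.4033] v=[-0.8775]
Step 26: x=[5.3580] v=[-0.9056]
Step 27: x=[5.3114] v=[-0.9329]
Step 28: x=[5.2634] v=[-0.9594]
Step 29: x=[5.2142] v=[-0.9850]
Step 30: x=[5.1637] v=[-1.0098]
Step 31: x=[5.1120] v=[-1.0337]
Step 32: x=[5.0592] v=[-1.0567]
Step 33: x=[5.0053] v=[-1.0787]
Step 34: x=[4.9503] v=[-1.0998]
Step 35: x=[4.8943] v=[-1.1199]
Step 36: x=[4.8373] v=[-1.1391]
Step 37: x=[4.7794] v=[-1.1573]
Step 38: x=[4.7207] v=[-1.1744]
Step 39: x=[4.6612] v=[-1.1905]
Step 40: x=[4.6009] v=[-1.2056]
Step 41: x=[4.5399] v=[-1.2196]
Step 42: x=[4.4783] v=[-1.2326]
Step 43: x=[4.4161] v=[-1.2445]
Step 44: x=[4.3533] v=[-1.2553]
Step 45: x=[4.2901] v=[-1.2650]
v[0] did not become non-negative within 45 steps; using fallback time=2.2500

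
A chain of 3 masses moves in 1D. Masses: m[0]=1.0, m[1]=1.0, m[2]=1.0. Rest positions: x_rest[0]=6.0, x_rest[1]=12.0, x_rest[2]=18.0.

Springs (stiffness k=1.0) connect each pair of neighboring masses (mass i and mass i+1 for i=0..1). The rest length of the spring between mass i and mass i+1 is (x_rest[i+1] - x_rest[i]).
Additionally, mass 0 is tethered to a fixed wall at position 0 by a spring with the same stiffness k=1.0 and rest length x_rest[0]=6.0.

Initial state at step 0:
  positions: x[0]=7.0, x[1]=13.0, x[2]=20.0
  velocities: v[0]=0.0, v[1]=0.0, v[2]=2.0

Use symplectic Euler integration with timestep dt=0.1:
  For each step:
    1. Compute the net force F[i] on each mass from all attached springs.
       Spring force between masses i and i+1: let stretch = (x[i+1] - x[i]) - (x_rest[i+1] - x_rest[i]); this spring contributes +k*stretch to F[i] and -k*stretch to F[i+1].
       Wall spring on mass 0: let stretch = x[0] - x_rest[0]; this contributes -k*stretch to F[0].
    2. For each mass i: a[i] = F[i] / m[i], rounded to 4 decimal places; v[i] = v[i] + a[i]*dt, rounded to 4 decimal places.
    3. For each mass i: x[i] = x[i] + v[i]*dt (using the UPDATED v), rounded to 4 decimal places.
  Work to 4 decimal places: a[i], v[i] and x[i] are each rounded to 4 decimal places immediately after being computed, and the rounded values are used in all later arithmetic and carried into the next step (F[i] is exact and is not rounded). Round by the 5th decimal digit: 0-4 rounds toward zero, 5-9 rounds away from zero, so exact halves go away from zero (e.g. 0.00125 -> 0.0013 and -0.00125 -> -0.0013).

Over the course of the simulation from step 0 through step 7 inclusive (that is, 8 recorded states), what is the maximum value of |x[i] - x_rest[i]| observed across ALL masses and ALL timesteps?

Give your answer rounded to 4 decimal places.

Answer: 3.0370

Derivation:
Step 0: x=[7.0000 13.0000 20.0000] v=[0.0000 0.0000 2.0000]
Step 1: x=[6.9900 13.0100 20.1900] v=[-0.1000 0.1000 1.9000]
Step 2: x=[6.9703 13.0316 20.3682] v=[-0.1970 0.2160 1.7820]
Step 3: x=[6.9415 13.0660 20.5330] v=[-0.2879 0.3435 1.6483]
Step 4: x=[6.9045 13.1138 20.6832] v=[-0.3696 0.4778 1.5016]
Step 5: x=[6.8606 13.1752 20.8177] v=[-0.4391 0.6138 1.3447]
Step 6: x=[6.8112 13.2499 20.9358] v=[-0.4937 0.7466 1.1805]
Step 7: x=[6.7581 13.3370 21.0370] v=[-0.5310 0.8713 1.0119]
Max displacement = 3.0370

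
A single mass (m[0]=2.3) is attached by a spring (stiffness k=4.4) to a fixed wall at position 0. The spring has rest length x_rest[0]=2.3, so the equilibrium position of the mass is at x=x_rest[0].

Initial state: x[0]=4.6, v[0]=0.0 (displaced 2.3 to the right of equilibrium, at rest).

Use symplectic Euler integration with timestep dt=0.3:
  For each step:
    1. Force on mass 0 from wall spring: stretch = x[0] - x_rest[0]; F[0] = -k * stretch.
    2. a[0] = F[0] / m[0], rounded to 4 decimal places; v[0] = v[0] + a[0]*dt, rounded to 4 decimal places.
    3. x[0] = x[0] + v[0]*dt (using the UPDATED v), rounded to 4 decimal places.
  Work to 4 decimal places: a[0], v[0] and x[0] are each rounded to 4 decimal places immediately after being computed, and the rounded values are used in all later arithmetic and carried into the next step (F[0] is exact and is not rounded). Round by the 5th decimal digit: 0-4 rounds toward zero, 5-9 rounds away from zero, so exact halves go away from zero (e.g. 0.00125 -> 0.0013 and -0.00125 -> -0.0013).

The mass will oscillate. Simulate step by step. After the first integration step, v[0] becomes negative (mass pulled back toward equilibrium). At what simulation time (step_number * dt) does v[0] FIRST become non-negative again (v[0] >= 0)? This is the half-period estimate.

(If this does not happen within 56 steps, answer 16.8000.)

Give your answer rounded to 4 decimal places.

Answer: 2.4000

Derivation:
Step 0: x=[4.6000] v=[0.0000]
Step 1: x=[4.2040] v=[-1.3200]
Step 2: x=[3.4802] v=[-2.4127]
Step 3: x=[2.5532] v=[-3.0900]
Step 4: x=[1.5826] v=[-3.2353]
Step 5: x=[0.7355] v=[-2.8236]
Step 6: x=[0.1578] v=[-1.9257]
Step 7: x=[-0.0511] v=[-0.6963]
Step 8: x=[0.1448] v=[0.6530]
First v>=0 after going negative at step 8, time=2.4000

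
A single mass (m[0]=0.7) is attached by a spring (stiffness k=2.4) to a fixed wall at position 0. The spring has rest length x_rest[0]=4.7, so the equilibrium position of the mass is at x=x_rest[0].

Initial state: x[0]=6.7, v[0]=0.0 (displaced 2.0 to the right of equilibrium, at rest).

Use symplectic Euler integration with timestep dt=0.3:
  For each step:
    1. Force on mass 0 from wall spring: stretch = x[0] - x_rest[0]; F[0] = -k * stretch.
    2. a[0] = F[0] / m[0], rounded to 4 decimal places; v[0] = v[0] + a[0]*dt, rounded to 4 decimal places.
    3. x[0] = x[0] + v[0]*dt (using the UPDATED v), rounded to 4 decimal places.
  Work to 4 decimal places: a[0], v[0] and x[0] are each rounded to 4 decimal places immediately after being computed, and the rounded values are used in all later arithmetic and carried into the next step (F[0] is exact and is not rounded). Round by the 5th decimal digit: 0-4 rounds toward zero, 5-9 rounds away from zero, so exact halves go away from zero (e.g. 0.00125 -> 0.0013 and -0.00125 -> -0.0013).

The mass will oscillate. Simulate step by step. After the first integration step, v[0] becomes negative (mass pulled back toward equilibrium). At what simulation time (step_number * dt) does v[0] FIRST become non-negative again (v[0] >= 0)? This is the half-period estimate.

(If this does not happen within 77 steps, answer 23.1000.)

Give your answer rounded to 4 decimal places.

Step 0: x=[6.7000] v=[0.0000]
Step 1: x=[6.0829] v=[-2.0571]
Step 2: x=[5.0391] v=[-3.4795]
Step 3: x=[3.8906] v=[-3.8283]
Step 4: x=[2.9919] v=[-2.9958]
Step 5: x=[2.6202] v=[-1.2389]
Step 6: x=[2.8903] v=[0.9003]
First v>=0 after going negative at step 6, time=1.8000

Answer: 1.8000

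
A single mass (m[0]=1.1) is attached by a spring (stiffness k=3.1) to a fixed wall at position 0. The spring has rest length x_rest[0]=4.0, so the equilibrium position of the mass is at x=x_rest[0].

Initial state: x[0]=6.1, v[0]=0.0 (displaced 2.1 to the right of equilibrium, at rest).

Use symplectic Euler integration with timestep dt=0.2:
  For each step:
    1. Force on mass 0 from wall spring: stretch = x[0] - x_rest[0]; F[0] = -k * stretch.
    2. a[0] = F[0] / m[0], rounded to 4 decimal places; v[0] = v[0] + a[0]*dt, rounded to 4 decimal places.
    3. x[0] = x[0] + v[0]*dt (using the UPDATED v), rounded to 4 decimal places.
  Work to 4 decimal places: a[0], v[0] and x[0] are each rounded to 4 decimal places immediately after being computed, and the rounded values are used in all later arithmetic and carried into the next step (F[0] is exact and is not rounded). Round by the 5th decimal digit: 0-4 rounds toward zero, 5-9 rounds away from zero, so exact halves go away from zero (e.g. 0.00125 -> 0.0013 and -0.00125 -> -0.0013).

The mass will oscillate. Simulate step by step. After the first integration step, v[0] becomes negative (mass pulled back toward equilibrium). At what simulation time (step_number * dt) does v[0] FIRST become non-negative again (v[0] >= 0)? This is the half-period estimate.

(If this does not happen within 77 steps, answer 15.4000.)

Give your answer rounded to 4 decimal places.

Answer: 2.0000

Derivation:
Step 0: x=[6.1000] v=[0.0000]
Step 1: x=[5.8633] v=[-1.1836]
Step 2: x=[5.4165] v=[-2.2338]
Step 3: x=[4.8101] v=[-3.0322]
Step 4: x=[4.1123] v=[-3.4888]
Step 5: x=[3.4019] v=[-3.5521]
Step 6: x=[2.7589] v=[-3.2150]
Step 7: x=[2.2558] v=[-2.5155]
Step 8: x=[1.9493] v=[-1.5324]
Step 9: x=[1.8740] v=[-0.3766]
Step 10: x=[2.0383] v=[0.8217]
First v>=0 after going negative at step 10, time=2.0000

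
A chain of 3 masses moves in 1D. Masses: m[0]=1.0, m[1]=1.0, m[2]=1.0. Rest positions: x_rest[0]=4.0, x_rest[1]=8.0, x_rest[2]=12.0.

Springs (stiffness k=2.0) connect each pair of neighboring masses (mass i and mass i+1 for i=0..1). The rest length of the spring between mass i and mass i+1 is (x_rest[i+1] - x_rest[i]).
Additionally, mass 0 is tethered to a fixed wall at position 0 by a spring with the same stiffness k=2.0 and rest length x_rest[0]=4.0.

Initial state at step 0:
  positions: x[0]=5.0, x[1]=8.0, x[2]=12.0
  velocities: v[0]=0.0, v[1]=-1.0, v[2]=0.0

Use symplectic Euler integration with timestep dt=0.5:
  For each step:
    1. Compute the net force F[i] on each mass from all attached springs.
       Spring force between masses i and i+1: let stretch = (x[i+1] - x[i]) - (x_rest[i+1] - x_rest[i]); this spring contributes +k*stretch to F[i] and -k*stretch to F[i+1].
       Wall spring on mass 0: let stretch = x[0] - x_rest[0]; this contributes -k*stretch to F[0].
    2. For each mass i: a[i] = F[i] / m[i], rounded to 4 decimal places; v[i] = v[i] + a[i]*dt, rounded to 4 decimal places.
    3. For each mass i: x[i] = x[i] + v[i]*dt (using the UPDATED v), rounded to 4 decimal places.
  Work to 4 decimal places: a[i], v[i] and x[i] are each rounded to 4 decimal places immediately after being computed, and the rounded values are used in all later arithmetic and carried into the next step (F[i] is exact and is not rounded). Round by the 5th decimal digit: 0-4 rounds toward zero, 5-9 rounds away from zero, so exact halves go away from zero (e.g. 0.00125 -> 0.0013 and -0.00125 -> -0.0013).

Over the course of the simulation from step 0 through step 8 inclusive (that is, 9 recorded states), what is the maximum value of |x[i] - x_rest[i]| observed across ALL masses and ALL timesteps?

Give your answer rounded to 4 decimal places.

Answer: 1.4375

Derivation:
Step 0: x=[5.0000 8.0000 12.0000] v=[0.0000 -1.0000 0.0000]
Step 1: x=[4.0000 8.0000 12.0000] v=[-2.0000 0.0000 0.0000]
Step 2: x=[3.0000 8.0000 12.0000] v=[-2.0000 0.0000 0.0000]
Step 3: x=[3.0000 7.5000 12.0000] v=[0.0000 -1.0000 0.0000]
Step 4: x=[3.7500 7.0000 11.7500] v=[1.5000 -1.0000 -0.5000]
Step 5: x=[4.2500 7.2500 11.1250] v=[1.0000 0.5000 -1.2500]
Step 6: x=[4.1250 7.9375 10.5625] v=[-0.2500 1.3750 -1.1250]
Step 7: x=[3.8438 8.0313 10.6875] v=[-0.5625 0.1875 0.2500]
Step 8: x=[3.7344 7.3594 11.4844] v=[-0.2188 -1.3438 1.5938]
Max displacement = 1.4375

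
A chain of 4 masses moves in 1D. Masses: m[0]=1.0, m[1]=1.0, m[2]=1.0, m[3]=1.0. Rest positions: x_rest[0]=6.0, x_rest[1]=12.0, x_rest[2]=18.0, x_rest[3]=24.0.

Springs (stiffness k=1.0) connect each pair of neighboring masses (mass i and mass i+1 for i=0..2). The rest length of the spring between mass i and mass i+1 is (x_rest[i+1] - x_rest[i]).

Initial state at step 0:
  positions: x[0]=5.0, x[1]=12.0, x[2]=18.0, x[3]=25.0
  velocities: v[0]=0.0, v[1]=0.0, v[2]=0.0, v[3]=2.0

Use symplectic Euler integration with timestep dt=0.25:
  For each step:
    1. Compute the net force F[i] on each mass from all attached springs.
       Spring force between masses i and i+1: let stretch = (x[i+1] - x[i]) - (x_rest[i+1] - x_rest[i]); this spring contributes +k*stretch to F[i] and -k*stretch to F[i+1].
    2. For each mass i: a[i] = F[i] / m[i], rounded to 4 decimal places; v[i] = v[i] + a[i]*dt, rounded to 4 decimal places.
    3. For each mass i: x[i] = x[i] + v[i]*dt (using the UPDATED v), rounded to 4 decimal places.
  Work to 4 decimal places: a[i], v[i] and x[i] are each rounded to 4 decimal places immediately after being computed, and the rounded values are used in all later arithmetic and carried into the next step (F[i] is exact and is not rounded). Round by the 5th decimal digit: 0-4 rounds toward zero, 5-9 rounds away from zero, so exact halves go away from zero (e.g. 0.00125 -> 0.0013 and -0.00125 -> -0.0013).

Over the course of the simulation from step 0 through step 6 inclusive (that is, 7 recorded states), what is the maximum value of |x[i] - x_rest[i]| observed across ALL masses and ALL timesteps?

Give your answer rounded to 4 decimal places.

Step 0: x=[5.0000 12.0000 18.0000 25.0000] v=[0.0000 0.0000 0.0000 2.0000]
Step 1: x=[5.0625 11.9375 18.0625 25.4375] v=[0.2500 -0.2500 0.2500 1.7500]
Step 2: x=[5.1797 11.8281 18.2031 25.7891] v=[0.4688 -0.4375 0.5625 1.4063]
Step 3: x=[5.3374 11.7016 18.4194 26.0416] v=[0.6309 -0.5059 0.8653 1.0098]
Step 4: x=[5.5179 11.5972 18.6923 26.1927] v=[0.7220 -0.4175 1.0914 0.6043]
Step 5: x=[5.7034 11.5563 18.9905 26.2500] v=[0.7418 -0.1636 1.1927 0.2292]
Step 6: x=[5.8797 11.6142 19.2778 26.2286] v=[0.7050 0.2317 1.1490 -0.0857]
Max displacement = 2.2500

Answer: 2.2500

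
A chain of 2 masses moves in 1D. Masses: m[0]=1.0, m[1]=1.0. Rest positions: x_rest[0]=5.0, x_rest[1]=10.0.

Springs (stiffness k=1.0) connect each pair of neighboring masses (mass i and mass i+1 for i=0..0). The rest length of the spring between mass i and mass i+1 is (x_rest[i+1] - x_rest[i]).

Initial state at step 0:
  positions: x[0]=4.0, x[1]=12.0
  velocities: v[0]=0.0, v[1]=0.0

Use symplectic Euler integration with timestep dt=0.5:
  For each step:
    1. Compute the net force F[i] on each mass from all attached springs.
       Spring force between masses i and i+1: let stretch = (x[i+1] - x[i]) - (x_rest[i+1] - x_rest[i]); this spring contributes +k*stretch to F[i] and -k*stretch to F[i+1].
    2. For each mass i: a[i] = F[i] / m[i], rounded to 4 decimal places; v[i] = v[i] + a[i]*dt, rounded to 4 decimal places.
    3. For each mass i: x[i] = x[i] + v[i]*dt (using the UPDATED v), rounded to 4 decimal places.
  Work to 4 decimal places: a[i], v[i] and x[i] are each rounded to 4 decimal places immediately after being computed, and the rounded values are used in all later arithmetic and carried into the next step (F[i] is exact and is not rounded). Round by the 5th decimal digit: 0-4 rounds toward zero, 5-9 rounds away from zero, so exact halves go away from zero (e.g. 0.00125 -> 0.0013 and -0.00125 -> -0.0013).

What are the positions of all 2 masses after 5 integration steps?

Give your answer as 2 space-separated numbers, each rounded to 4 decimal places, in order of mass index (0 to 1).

Step 0: x=[4.0000 12.0000] v=[0.0000 0.0000]
Step 1: x=[4.7500 11.2500] v=[1.5000 -1.5000]
Step 2: x=[5.8750 10.1250] v=[2.2500 -2.2500]
Step 3: x=[6.8125 9.1875] v=[1.8750 -1.8750]
Step 4: x=[7.0938 8.9063] v=[0.5625 -0.5625]
Step 5: x=[6.5782 9.4220] v=[-1.0313 1.0313]

Answer: 6.5782 9.4220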